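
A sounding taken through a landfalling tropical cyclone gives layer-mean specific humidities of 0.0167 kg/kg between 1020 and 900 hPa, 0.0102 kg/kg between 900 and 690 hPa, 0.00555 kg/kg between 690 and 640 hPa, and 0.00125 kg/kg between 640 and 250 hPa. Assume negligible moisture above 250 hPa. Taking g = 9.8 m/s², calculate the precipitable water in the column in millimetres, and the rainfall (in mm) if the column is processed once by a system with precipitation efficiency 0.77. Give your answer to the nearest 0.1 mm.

PW ≈ 50.1 mm; rainfall ≈ 38.6 mm

Precipitable water is the column-integrated vapour mass per unit area: PW = (1/g) Σ q̄ Δp, with q in kg/kg and Δp in Pa (1 kg/m² of water = 1 mm).
Layer 1020–900 hPa: Δp = 120 hPa = 12000 Pa, q̄ = 0.0167 kg/kg → 0.0167 × 12000 / 9.8 = 20.45 mm
Layer 900–690 hPa: Δp = 210 hPa = 21000 Pa, q̄ = 0.0102 kg/kg → 0.0102 × 21000 / 9.8 = 21.86 mm
Layer 690–640 hPa: Δp = 50 hPa = 5000 Pa, q̄ = 0.00555 kg/kg → 0.00555 × 5000 / 9.8 = 2.83 mm
Layer 640–250 hPa: Δp = 390 hPa = 39000 Pa, q̄ = 0.00125 kg/kg → 0.00125 × 39000 / 9.8 = 4.97 mm
PW = 20.45 + 21.86 + 2.83 + 4.97 = 50.11 ≈ 50.1 mm.
Rainfall = ε × PW = 0.77 × 50.1 = 38.6 mm.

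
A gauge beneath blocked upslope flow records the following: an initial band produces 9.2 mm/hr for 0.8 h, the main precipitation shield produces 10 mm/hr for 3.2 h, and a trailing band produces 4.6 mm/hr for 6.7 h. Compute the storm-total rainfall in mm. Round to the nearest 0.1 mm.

Total = Σ Rᵢ Δtᵢ = 9.2 × 0.8 + 10 × 3.2 + 4.6 × 6.7
      = 7.36 + 32 + 30.82 = 70.2 mm.

total ≈ 70.2 mm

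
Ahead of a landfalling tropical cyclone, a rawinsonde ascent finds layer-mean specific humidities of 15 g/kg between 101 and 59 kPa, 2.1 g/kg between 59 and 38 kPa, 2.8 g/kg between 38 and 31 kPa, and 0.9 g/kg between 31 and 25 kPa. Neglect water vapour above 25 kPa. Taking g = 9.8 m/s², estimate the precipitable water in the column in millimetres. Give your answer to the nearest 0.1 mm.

Precipitable water is the column-integrated vapour mass per unit area: PW = (1/g) Σ q̄ Δp, with q in kg/kg and Δp in Pa (1 kg/m² of water = 1 mm).
Layer 101–59 kPa: Δp = 420 hPa = 42000 Pa, q̄ = 0.015 kg/kg → 0.015 × 42000 / 9.8 = 64.29 mm
Layer 59–38 kPa: Δp = 210 hPa = 21000 Pa, q̄ = 0.0021 kg/kg → 0.0021 × 21000 / 9.8 = 4.50 mm
Layer 38–31 kPa: Δp = 70 hPa = 7000 Pa, q̄ = 0.0028 kg/kg → 0.0028 × 7000 / 9.8 = 2.00 mm
Layer 31–25 kPa: Δp = 60 hPa = 6000 Pa, q̄ = 0.0009 kg/kg → 0.0009 × 6000 / 9.8 = 0.55 mm
PW = 64.29 + 4.50 + 2.00 + 0.55 = 71.34 ≈ 71.3 mm.

PW ≈ 71.3 mm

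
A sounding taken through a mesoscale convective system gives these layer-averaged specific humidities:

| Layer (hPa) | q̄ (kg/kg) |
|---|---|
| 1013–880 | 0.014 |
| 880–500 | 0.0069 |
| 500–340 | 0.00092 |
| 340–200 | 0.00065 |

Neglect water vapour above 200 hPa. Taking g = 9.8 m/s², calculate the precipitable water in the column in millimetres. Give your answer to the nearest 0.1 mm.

PW ≈ 48.2 mm

Precipitable water is the column-integrated vapour mass per unit area: PW = (1/g) Σ q̄ Δp, with q in kg/kg and Δp in Pa (1 kg/m² of water = 1 mm).
Layer 1013–880 hPa: Δp = 133 hPa = 13300 Pa, q̄ = 0.014 kg/kg → 0.014 × 13300 / 9.8 = 19.00 mm
Layer 880–500 hPa: Δp = 380 hPa = 38000 Pa, q̄ = 0.0069 kg/kg → 0.0069 × 38000 / 9.8 = 26.76 mm
Layer 500–340 hPa: Δp = 160 hPa = 16000 Pa, q̄ = 0.00092 kg/kg → 0.00092 × 16000 / 9.8 = 1.50 mm
Layer 340–200 hPa: Δp = 140 hPa = 14000 Pa, q̄ = 0.00065 kg/kg → 0.00065 × 14000 / 9.8 = 0.93 mm
PW = 19.00 + 26.76 + 1.50 + 0.93 = 48.19 ≈ 48.2 mm.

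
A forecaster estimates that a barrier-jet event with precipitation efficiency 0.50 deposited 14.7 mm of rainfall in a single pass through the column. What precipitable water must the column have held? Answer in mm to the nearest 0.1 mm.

PW ≈ 29.4 mm

PW = rainfall / ε = 14.7 / 0.50 = 29.4 mm.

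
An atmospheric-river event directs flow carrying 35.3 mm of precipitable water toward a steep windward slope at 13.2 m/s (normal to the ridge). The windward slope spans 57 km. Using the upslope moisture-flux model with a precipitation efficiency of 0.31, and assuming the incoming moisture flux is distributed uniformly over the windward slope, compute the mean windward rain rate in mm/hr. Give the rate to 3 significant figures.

R ≈ 9.12 mm/hr

Incoming column moisture flux per unit ridge length: F = V × PW = 13.2 × 35.3 = 465.96 mm·m/s.
Spread over the 57 km slope with efficiency ε = 0.31: R = ε·F/W = 0.31 × 465.96 / 57000 m = 2.534e-03 mm/s.
R = 2.534e-03 × 3600 = 9.12 mm/hr.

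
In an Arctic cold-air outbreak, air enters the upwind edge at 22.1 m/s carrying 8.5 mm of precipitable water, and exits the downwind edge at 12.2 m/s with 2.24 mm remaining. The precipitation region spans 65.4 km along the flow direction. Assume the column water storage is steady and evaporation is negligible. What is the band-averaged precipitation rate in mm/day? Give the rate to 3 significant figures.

Column moisture flux per unit crosswind length is F = V × PW.
Inflow: F_in = 22.1 × 8.5 = 187.85 mm·m/s
Outflow: F_out = 12.2 × 2.24 = 27.328 mm·m/s
Steady-state rate R = (F_in − F_out)/L = (187.85 − 27.328) / 65400 m = 2.454e-03 mm/s.
R = 2.454e-03 × 3600 × 24 = 212 mm/day.

R ≈ 212 mm/day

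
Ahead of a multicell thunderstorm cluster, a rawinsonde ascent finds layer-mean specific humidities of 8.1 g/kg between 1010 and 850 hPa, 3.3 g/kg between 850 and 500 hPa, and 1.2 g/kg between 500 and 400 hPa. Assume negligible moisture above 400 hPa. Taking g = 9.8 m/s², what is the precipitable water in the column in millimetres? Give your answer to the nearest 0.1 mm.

Precipitable water is the column-integrated vapour mass per unit area: PW = (1/g) Σ q̄ Δp, with q in kg/kg and Δp in Pa (1 kg/m² of water = 1 mm).
Layer 1010–850 hPa: Δp = 160 hPa = 16000 Pa, q̄ = 0.0081 kg/kg → 0.0081 × 16000 / 9.8 = 13.22 mm
Layer 850–500 hPa: Δp = 350 hPa = 35000 Pa, q̄ = 0.0033 kg/kg → 0.0033 × 35000 / 9.8 = 11.79 mm
Layer 500–400 hPa: Δp = 100 hPa = 10000 Pa, q̄ = 0.0012 kg/kg → 0.0012 × 10000 / 9.8 = 1.22 mm
PW = 13.22 + 11.79 + 1.22 = 26.23 ≈ 26.2 mm.

PW ≈ 26.2 mm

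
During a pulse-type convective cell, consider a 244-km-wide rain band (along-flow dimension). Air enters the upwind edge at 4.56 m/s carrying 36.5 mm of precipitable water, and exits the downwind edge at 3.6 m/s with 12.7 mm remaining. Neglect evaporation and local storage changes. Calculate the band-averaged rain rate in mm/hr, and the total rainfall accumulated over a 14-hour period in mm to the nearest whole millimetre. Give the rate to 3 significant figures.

R ≈ 1.78 mm/hr; total ≈ 25 mm

Column moisture flux per unit crosswind length is F = V × PW.
Inflow: F_in = 4.56 × 36.5 = 166.44 mm·m/s
Outflow: F_out = 3.6 × 12.7 = 45.72 mm·m/s
Steady-state rate R = (F_in − F_out)/L = (166.44 − 45.72) / 244000 m = 4.948e-04 mm/s.
R = 4.948e-04 × 3600 = 1.78 mm/hr.
Over 14 h: total = 1.78 × 14 = 24.92 ≈ 25 mm.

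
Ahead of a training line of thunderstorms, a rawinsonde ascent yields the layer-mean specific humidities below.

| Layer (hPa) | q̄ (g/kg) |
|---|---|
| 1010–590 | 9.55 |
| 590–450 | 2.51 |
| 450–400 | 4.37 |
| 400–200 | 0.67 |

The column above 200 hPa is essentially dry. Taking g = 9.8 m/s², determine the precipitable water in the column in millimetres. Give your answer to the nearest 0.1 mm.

PW ≈ 48.1 mm

Precipitable water is the column-integrated vapour mass per unit area: PW = (1/g) Σ q̄ Δp, with q in kg/kg and Δp in Pa (1 kg/m² of water = 1 mm).
Layer 1010–590 hPa: Δp = 420 hPa = 42000 Pa, q̄ = 0.00955 kg/kg → 0.00955 × 42000 / 9.8 = 40.93 mm
Layer 590–450 hPa: Δp = 140 hPa = 14000 Pa, q̄ = 0.00251 kg/kg → 0.00251 × 14000 / 9.8 = 3.59 mm
Layer 450–400 hPa: Δp = 50 hPa = 5000 Pa, q̄ = 0.00437 kg/kg → 0.00437 × 5000 / 9.8 = 2.23 mm
Layer 400–200 hPa: Δp = 200 hPa = 20000 Pa, q̄ = 0.00067 kg/kg → 0.00067 × 20000 / 9.8 = 1.37 mm
PW = 40.93 + 3.59 + 2.23 + 1.37 = 48.12 ≈ 48.1 mm.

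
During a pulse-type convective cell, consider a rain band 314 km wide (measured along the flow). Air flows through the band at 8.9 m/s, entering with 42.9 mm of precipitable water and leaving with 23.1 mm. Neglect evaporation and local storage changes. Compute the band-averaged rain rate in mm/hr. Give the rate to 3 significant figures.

Column moisture flux per unit crosswind length is F = V × PW.
Inflow: F_in = 8.9 × 42.9 = 381.81 mm·m/s
Outflow: F_out = 8.9 × 23.1 = 205.59 mm·m/s
Steady-state rate R = (F_in − F_out)/L = (381.81 − 205.59) / 314000 m = 5.612e-04 mm/s.
R = 5.612e-04 × 3600 = 2.02 mm/hr.

R ≈ 2.02 mm/hr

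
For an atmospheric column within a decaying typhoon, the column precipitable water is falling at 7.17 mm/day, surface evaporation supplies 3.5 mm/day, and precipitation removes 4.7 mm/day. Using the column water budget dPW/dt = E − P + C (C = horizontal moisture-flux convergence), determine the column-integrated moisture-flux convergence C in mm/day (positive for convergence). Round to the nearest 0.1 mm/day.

dPW/dt = -7.17 mm/day.
C = dPW/dt − E + P = (-7.17) − 3.5 + 4.7 = -6.0 mm/day.

C ≈ -6.0 mm/day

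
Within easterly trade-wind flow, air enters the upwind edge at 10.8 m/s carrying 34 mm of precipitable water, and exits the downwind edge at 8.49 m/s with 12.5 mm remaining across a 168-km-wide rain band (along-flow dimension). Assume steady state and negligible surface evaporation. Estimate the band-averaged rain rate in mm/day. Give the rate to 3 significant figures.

Column moisture flux per unit crosswind length is F = V × PW.
Inflow: F_in = 10.8 × 34 = 367.2 mm·m/s
Outflow: F_out = 8.49 × 12.5 = 106.125 mm·m/s
Steady-state rate R = (F_in − F_out)/L = (367.2 − 106.125) / 168000 m = 1.554e-03 mm/s.
R = 1.554e-03 × 3600 × 24 = 134 mm/day.

R ≈ 134 mm/day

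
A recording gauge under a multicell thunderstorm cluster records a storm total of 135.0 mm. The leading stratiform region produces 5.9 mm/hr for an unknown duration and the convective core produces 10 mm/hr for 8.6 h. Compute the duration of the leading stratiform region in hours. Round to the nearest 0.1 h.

duration ≈ 8.3 h

Known phases: 10 × 8.6 = 86 mm.
Remaining depth = 135.0 − 86 = 49 mm.
Duration = 49 / 5.9 = 8.3 h.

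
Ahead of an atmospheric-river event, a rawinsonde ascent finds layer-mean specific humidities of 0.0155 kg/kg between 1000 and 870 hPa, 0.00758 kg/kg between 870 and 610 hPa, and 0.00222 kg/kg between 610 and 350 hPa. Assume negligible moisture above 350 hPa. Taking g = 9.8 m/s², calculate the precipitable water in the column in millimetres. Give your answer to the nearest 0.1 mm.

PW ≈ 46.6 mm

Precipitable water is the column-integrated vapour mass per unit area: PW = (1/g) Σ q̄ Δp, with q in kg/kg and Δp in Pa (1 kg/m² of water = 1 mm).
Layer 1000–870 hPa: Δp = 130 hPa = 13000 Pa, q̄ = 0.0155 kg/kg → 0.0155 × 13000 / 9.8 = 20.56 mm
Layer 870–610 hPa: Δp = 260 hPa = 26000 Pa, q̄ = 0.00758 kg/kg → 0.00758 × 26000 / 9.8 = 20.11 mm
Layer 610–350 hPa: Δp = 260 hPa = 26000 Pa, q̄ = 0.00222 kg/kg → 0.00222 × 26000 / 9.8 = 5.89 mm
PW = 20.56 + 20.11 + 5.89 = 46.56 ≈ 46.6 mm.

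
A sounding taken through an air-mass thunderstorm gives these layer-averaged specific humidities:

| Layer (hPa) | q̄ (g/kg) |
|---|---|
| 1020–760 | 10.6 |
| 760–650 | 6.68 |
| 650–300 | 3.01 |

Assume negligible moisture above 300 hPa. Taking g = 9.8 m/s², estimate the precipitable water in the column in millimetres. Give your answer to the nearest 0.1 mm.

Precipitable water is the column-integrated vapour mass per unit area: PW = (1/g) Σ q̄ Δp, with q in kg/kg and Δp in Pa (1 kg/m² of water = 1 mm).
Layer 1020–760 hPa: Δp = 260 hPa = 26000 Pa, q̄ = 0.0106 kg/kg → 0.0106 × 26000 / 9.8 = 28.12 mm
Layer 760–650 hPa: Δp = 110 hPa = 11000 Pa, q̄ = 0.00668 kg/kg → 0.00668 × 11000 / 9.8 = 7.50 mm
Layer 650–300 hPa: Δp = 350 hPa = 35000 Pa, q̄ = 0.00301 kg/kg → 0.00301 × 35000 / 9.8 = 10.75 mm
PW = 28.12 + 7.50 + 10.75 = 46.37 ≈ 46.4 mm.

PW ≈ 46.4 mm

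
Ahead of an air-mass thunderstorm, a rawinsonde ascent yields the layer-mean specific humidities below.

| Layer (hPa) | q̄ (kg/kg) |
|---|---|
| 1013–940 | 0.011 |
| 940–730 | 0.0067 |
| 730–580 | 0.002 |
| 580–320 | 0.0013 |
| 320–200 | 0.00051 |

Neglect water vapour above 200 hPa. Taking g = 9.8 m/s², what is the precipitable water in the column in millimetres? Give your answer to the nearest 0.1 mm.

Precipitable water is the column-integrated vapour mass per unit area: PW = (1/g) Σ q̄ Δp, with q in kg/kg and Δp in Pa (1 kg/m² of water = 1 mm).
Layer 1013–940 hPa: Δp = 73 hPa = 7300 Pa, q̄ = 0.011 kg/kg → 0.011 × 7300 / 9.8 = 8.19 mm
Layer 940–730 hPa: Δp = 210 hPa = 21000 Pa, q̄ = 0.0067 kg/kg → 0.0067 × 21000 / 9.8 = 14.36 mm
Layer 730–580 hPa: Δp = 150 hPa = 15000 Pa, q̄ = 0.002 kg/kg → 0.002 × 15000 / 9.8 = 3.06 mm
Layer 580–320 hPa: Δp = 260 hPa = 26000 Pa, q̄ = 0.0013 kg/kg → 0.0013 × 26000 / 9.8 = 3.45 mm
Layer 320–200 hPa: Δp = 120 hPa = 12000 Pa, q̄ = 0.00051 kg/kg → 0.00051 × 12000 / 9.8 = 0.62 mm
PW = 8.19 + 14.36 + 3.06 + 3.45 + 0.62 = 29.68 ≈ 29.7 mm.

PW ≈ 29.7 mm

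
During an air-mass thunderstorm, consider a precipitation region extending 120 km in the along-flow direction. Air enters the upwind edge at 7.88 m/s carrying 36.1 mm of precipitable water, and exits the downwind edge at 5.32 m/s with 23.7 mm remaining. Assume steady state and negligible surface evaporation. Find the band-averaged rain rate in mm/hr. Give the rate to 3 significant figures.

Column moisture flux per unit crosswind length is F = V × PW.
Inflow: F_in = 7.88 × 36.1 = 284.468 mm·m/s
Outflow: F_out = 5.32 × 23.7 = 126.084 mm·m/s
Steady-state rate R = (F_in − F_out)/L = (284.468 − 126.084) / 120000 m = 1.320e-03 mm/s.
R = 1.320e-03 × 3600 = 4.75 mm/hr.

R ≈ 4.75 mm/hr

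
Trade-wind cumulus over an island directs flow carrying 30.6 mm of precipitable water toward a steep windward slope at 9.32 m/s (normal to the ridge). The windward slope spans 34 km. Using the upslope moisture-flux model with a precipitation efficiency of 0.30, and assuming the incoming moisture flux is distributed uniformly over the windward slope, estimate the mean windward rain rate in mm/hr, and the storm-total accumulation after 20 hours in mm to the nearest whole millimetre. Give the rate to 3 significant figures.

Incoming column moisture flux per unit ridge length: F = V × PW = 9.32 × 30.6 = 285.192 mm·m/s.
Spread over the 34 km slope with efficiency ε = 0.30: R = ε·F/W = 0.30 × 285.192 / 34000 m = 2.516e-03 mm/s.
R = 2.516e-03 × 3600 = 9.06 mm/hr.
Over 20 h: total = 9.06 × 20 = 181.2 ≈ 181 mm.

R ≈ 9.06 mm/hr; total ≈ 181 mm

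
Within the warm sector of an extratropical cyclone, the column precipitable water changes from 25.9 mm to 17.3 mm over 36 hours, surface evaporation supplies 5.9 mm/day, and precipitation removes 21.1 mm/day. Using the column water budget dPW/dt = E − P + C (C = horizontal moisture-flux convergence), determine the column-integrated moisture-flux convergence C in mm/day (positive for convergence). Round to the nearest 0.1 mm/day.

C ≈ 9.5 mm/day

dPW/dt = (17.3 − 25.9) mm / (36/24 day) = -5.733 mm/day.
C = dPW/dt − E + P = (-5.733) − 5.9 + 21.1 = 9.5 mm/day.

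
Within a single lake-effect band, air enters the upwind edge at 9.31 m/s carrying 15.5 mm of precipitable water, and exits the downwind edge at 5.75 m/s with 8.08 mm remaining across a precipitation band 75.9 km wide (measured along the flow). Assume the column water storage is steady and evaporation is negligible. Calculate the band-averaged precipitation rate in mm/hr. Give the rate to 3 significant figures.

Column moisture flux per unit crosswind length is F = V × PW.
Inflow: F_in = 9.31 × 15.5 = 144.305 mm·m/s
Outflow: F_out = 5.75 × 8.08 = 46.46 mm·m/s
Steady-state rate R = (F_in − F_out)/L = (144.305 − 46.46) / 75900 m = 1.289e-03 mm/s.
R = 1.289e-03 × 3600 = 4.64 mm/hr.

R ≈ 4.64 mm/hr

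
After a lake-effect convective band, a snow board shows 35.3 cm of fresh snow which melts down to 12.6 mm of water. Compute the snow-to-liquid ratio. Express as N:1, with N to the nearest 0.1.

ratio ≈ 28.0

Ratio = snow depth / SWE = 353 mm / 12.6 mm = 28.0, i.e. 28.0:1.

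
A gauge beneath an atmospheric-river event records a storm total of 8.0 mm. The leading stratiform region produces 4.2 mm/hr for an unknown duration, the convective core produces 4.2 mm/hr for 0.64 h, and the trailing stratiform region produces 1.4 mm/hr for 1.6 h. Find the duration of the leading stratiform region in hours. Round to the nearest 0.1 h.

duration ≈ 0.7 h

Known phases: 4.2 × 0.64 + 1.4 × 1.6 = 2.688 + 2.24 = 4.928 mm.
Remaining depth = 8.0 − 4.928 = 3.072 mm.
Duration = 3.072 / 4.2 = 0.7 h.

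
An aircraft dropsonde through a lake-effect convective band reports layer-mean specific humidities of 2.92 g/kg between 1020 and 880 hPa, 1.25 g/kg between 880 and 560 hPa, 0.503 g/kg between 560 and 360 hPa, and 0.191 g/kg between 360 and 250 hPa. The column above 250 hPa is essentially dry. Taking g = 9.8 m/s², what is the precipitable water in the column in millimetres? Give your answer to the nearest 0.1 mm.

Precipitable water is the column-integrated vapour mass per unit area: PW = (1/g) Σ q̄ Δp, with q in kg/kg and Δp in Pa (1 kg/m² of water = 1 mm).
Layer 1020–880 hPa: Δp = 140 hPa = 14000 Pa, q̄ = 0.00292 kg/kg → 0.00292 × 14000 / 9.8 = 4.17 mm
Layer 880–560 hPa: Δp = 320 hPa = 32000 Pa, q̄ = 0.00125 kg/kg → 0.00125 × 32000 / 9.8 = 4.08 mm
Layer 560–360 hPa: Δp = 200 hPa = 20000 Pa, q̄ = 0.000503 kg/kg → 0.000503 × 20000 / 9.8 = 1.03 mm
Layer 360–250 hPa: Δp = 110 hPa = 11000 Pa, q̄ = 0.000191 kg/kg → 0.000191 × 11000 / 9.8 = 0.21 mm
PW = 4.17 + 4.08 + 1.03 + 0.21 = 9.49 ≈ 9.5 mm.

PW ≈ 9.5 mm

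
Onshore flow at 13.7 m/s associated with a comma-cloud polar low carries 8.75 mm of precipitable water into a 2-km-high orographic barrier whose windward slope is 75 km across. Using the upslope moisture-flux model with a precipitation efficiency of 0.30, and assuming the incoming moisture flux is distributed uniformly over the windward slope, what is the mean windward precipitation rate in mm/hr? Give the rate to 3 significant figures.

Incoming column moisture flux per unit ridge length: F = V × PW = 13.7 × 8.75 = 119.875 mm·m/s.
Spread over the 75 km slope with efficiency ε = 0.30: R = ε·F/W = 0.30 × 119.875 / 75000 m = 4.795e-04 mm/s.
R = 4.795e-04 × 3600 = 1.73 mm/hr.

R ≈ 1.73 mm/hr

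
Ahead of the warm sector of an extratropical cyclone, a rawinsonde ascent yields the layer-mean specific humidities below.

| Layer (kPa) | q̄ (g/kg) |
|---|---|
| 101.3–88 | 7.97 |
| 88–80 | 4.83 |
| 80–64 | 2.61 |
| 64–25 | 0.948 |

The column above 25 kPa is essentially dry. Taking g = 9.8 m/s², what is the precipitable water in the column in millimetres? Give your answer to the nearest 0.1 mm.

Precipitable water is the column-integrated vapour mass per unit area: PW = (1/g) Σ q̄ Δp, with q in kg/kg and Δp in Pa (1 kg/m² of water = 1 mm).
Layer 101.3–88 kPa: Δp = 133 hPa = 13300 Pa, q̄ = 0.00797 kg/kg → 0.00797 × 13300 / 9.8 = 10.82 mm
Layer 88–80 kPa: Δp = 80 hPa = 8000 Pa, q̄ = 0.00483 kg/kg → 0.00483 × 8000 / 9.8 = 3.94 mm
Layer 80–64 kPa: Δp = 160 hPa = 16000 Pa, q̄ = 0.00261 kg/kg → 0.00261 × 16000 / 9.8 = 4.26 mm
Layer 64–25 kPa: Δp = 390 hPa = 39000 Pa, q̄ = 0.000948 kg/kg → 0.000948 × 39000 / 9.8 = 3.77 mm
PW = 10.82 + 3.94 + 4.26 + 3.77 = 22.79 ≈ 22.8 mm.

PW ≈ 22.8 mm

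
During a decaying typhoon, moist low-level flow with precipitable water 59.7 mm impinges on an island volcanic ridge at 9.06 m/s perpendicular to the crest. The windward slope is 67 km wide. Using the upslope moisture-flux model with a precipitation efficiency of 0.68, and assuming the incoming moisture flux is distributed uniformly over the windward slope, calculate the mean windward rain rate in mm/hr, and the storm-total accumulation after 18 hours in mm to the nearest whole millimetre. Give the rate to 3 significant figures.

Incoming column moisture flux per unit ridge length: F = V × PW = 9.06 × 59.7 = 540.882 mm·m/s.
Spread over the 67 km slope with efficiency ε = 0.68: R = ε·F/W = 0.68 × 540.882 / 67000 m = 5.490e-03 mm/s.
R = 5.490e-03 × 3600 = 19.8 mm/hr.
Over 18 h: total = 19.8 × 18 = 356.4 ≈ 356 mm.

R ≈ 19.8 mm/hr; total ≈ 356 mm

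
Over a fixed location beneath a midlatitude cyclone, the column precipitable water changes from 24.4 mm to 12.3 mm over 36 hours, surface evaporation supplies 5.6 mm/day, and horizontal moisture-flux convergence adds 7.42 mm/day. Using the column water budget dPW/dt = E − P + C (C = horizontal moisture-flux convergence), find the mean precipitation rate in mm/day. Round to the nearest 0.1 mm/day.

P ≈ 21.1 mm/day

dPW/dt = (12.3 − 24.4) mm / (36/24 day) = -8.067 mm/day.
P = E + C − dPW/dt = 5.6 + (7.42) − (-8.067) = 21.1 mm/day.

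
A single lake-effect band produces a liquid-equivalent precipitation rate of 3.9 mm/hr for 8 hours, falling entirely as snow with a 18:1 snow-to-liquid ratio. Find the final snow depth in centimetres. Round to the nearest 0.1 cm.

Liquid-equivalent depth = 3.9 × 8 = 31.2 mm.
Snow depth = 31.2 mm × 18 = 561.6 mm = 56.2 cm.

snow depth ≈ 56.2 cm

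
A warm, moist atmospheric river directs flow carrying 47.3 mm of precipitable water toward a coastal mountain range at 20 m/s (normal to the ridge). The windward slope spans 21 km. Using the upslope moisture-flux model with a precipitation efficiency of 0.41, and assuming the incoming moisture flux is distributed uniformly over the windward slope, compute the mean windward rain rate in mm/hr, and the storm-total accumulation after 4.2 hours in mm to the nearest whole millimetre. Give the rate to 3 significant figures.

R ≈ 66.5 mm/hr; total ≈ 279 mm

Incoming column moisture flux per unit ridge length: F = V × PW = 20 × 47.3 = 946 mm·m/s.
Spread over the 21 km slope with efficiency ε = 0.41: R = ε·F/W = 0.41 × 946 / 21000 m = 1.847e-02 mm/s.
R = 1.847e-02 × 3600 = 66.5 mm/hr.
Over 4.2 h: total = 66.5 × 4.2 = 279.3 ≈ 279 mm.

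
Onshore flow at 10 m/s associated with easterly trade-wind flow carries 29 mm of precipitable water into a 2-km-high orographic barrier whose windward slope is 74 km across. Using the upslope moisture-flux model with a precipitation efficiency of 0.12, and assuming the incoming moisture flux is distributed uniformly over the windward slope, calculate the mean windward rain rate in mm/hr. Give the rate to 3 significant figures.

R ≈ 1.69 mm/hr

Incoming column moisture flux per unit ridge length: F = V × PW = 10 × 29 = 290 mm·m/s.
Spread over the 74 km slope with efficiency ε = 0.12: R = ε·F/W = 0.12 × 290 / 74000 m = 4.703e-04 mm/s.
R = 4.703e-04 × 3600 = 1.69 mm/hr.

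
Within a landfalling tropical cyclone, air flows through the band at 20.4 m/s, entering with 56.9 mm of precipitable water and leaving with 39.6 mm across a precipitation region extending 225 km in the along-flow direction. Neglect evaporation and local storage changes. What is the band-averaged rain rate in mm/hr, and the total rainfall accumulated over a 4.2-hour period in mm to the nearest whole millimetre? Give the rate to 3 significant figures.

Column moisture flux per unit crosswind length is F = V × PW.
Inflow: F_in = 20.4 × 56.9 = 1160.76 mm·m/s
Outflow: F_out = 20.4 × 39.6 = 807.84 mm·m/s
Steady-state rate R = (F_in − F_out)/L = (1160.76 − 807.84) / 225000 m = 1.569e-03 mm/s.
R = 1.569e-03 × 3600 = 5.65 mm/hr.
Over 4.2 h: total = 5.65 × 4.2 = 23.73 ≈ 24 mm.

R ≈ 5.65 mm/hr; total ≈ 24 mm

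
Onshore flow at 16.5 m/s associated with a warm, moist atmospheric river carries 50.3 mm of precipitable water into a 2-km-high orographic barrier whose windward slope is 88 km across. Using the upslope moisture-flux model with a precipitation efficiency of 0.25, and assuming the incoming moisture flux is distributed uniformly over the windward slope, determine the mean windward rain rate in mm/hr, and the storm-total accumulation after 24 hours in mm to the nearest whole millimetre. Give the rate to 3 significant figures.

R ≈ 8.49 mm/hr; total ≈ 204 mm

Incoming column moisture flux per unit ridge length: F = V × PW = 16.5 × 50.3 = 829.95 mm·m/s.
Spread over the 88 km slope with efficiency ε = 0.25: R = ε·F/W = 0.25 × 829.95 / 88000 m = 2.358e-03 mm/s.
R = 2.358e-03 × 3600 = 8.49 mm/hr.
Over 24 h: total = 8.49 × 24 = 203.76 ≈ 204 mm.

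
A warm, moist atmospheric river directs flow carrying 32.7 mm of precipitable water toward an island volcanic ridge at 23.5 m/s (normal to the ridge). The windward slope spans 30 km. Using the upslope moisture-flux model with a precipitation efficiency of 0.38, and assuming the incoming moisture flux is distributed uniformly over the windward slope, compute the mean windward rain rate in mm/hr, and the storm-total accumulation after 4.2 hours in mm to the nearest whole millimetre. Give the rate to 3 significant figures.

Incoming column moisture flux per unit ridge length: F = V × PW = 23.5 × 32.7 = 768.45 mm·m/s.
Spread over the 30 km slope with efficiency ε = 0.38: R = ε·F/W = 0.38 × 768.45 / 30000 m = 9.734e-03 mm/s.
R = 9.734e-03 × 3600 = 35.0 mm/hr.
Over 4.2 h: total = 35.0 × 4.2 = 147 mm.

R ≈ 35.0 mm/hr; total ≈ 147 mm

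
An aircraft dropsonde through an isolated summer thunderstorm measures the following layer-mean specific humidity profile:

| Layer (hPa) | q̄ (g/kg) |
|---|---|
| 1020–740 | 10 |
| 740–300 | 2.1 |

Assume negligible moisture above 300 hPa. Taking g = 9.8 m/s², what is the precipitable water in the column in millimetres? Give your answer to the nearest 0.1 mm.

PW ≈ 38.0 mm

Precipitable water is the column-integrated vapour mass per unit area: PW = (1/g) Σ q̄ Δp, with q in kg/kg and Δp in Pa (1 kg/m² of water = 1 mm).
Layer 1020–740 hPa: Δp = 280 hPa = 28000 Pa, q̄ = 0.01 kg/kg → 0.01 × 28000 / 9.8 = 28.57 mm
Layer 740–300 hPa: Δp = 440 hPa = 44000 Pa, q̄ = 0.0021 kg/kg → 0.0021 × 44000 / 9.8 = 9.43 mm
PW = 28.57 + 9.43 = 38.00 ≈ 38.0 mm.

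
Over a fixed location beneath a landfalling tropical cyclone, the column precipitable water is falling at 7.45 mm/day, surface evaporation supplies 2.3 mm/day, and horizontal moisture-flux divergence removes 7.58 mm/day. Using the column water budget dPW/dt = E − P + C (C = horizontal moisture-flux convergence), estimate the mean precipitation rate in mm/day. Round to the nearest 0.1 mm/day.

dPW/dt = -7.45 mm/day.
P = E + C − dPW/dt = 2.3 + (-7.58) − (-7.45) = 2.2 mm/day.

P ≈ 2.2 mm/day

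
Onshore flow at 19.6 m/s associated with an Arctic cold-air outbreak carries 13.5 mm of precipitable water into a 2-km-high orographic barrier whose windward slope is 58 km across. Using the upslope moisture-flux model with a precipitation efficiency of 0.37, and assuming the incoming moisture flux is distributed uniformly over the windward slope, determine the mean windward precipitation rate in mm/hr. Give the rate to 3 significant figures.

Incoming column moisture flux per unit ridge length: F = V × PW = 19.6 × 13.5 = 264.6 mm·m/s.
Spread over the 58 km slope with efficiency ε = 0.37: R = ε·F/W = 0.37 × 264.6 / 58000 m = 1.688e-03 mm/s.
R = 1.688e-03 × 3600 = 6.08 mm/hr.

R ≈ 6.08 mm/hr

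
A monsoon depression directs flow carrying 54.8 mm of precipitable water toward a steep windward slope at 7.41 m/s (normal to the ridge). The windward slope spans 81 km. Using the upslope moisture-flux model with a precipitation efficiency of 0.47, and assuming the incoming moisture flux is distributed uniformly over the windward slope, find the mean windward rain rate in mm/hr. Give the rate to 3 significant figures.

R ≈ 8.48 mm/hr

Incoming column moisture flux per unit ridge length: F = V × PW = 7.41 × 54.8 = 406.068 mm·m/s.
Spread over the 81 km slope with efficiency ε = 0.47: R = ε·F/W = 0.47 × 406.068 / 81000 m = 2.356e-03 mm/s.
R = 2.356e-03 × 3600 = 8.48 mm/hr.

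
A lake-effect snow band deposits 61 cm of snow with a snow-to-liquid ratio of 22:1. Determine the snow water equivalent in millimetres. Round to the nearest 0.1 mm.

SWE ≈ 27.7 mm

SWE = snow depth / ratio = 61 cm / 22 = 2.773 cm = 27.7 mm.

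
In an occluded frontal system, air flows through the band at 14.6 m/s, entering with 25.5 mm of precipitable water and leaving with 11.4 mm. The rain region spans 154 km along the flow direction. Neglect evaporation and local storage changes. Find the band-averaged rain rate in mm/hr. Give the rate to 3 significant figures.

R ≈ 4.81 mm/hr

Column moisture flux per unit crosswind length is F = V × PW.
Inflow: F_in = 14.6 × 25.5 = 372.3 mm·m/s
Outflow: F_out = 14.6 × 11.4 = 166.44 mm·m/s
Steady-state rate R = (F_in − F_out)/L = (372.3 − 166.44) / 154000 m = 1.337e-03 mm/s.
R = 1.337e-03 × 3600 = 4.81 mm/hr.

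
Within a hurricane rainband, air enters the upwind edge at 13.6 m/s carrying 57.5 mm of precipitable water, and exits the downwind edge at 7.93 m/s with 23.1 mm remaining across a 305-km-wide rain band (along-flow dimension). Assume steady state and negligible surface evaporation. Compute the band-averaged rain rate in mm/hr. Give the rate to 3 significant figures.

R ≈ 7.07 mm/hr

Column moisture flux per unit crosswind length is F = V × PW.
Inflow: F_in = 13.6 × 57.5 = 782 mm·m/s
Outflow: F_out = 7.93 × 23.1 = 183.183 mm·m/s
Steady-state rate R = (F_in − F_out)/L = (782 − 183.183) / 305000 m = 1.963e-03 mm/s.
R = 1.963e-03 × 3600 = 7.07 mm/hr.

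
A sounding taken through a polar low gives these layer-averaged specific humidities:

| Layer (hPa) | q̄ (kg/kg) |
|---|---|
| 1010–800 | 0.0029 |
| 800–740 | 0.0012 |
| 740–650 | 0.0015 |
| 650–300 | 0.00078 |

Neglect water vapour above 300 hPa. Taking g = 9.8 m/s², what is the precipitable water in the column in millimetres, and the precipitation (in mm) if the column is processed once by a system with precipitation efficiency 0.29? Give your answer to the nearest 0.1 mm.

Precipitable water is the column-integrated vapour mass per unit area: PW = (1/g) Σ q̄ Δp, with q in kg/kg and Δp in Pa (1 kg/m² of water = 1 mm).
Layer 1010–800 hPa: Δp = 210 hPa = 21000 Pa, q̄ = 0.0029 kg/kg → 0.0029 × 21000 / 9.8 = 6.21 mm
Layer 800–740 hPa: Δp = 60 hPa = 6000 Pa, q̄ = 0.0012 kg/kg → 0.0012 × 6000 / 9.8 = 0.73 mm
Layer 740–650 hPa: Δp = 90 hPa = 9000 Pa, q̄ = 0.0015 kg/kg → 0.0015 × 9000 / 9.8 = 1.38 mm
Layer 650–300 hPa: Δp = 350 hPa = 35000 Pa, q̄ = 0.00078 kg/kg → 0.00078 × 35000 / 9.8 = 2.79 mm
PW = 6.21 + 0.73 + 1.38 + 2.79 = 11.11 ≈ 11.1 mm.
Precipitation = ε × PW = 0.29 × 11.1 = 3.2 mm.

PW ≈ 11.1 mm; precipitation ≈ 3.2 mm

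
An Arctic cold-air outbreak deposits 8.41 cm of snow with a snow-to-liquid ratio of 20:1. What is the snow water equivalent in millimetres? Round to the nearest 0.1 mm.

SWE = snow depth / ratio = 8.41 cm / 20 = 0.420 cm = 4.2 mm.

SWE ≈ 4.2 mm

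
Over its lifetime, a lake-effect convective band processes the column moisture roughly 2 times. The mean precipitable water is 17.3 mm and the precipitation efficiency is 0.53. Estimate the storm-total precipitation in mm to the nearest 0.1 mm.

precipitation ≈ 18.3 mm

Each cycle deposits ε × PW = 0.53 × 17.3 = 9.169 mm.
Over 2 cycles: 2 × 9.169 = 18.3 mm.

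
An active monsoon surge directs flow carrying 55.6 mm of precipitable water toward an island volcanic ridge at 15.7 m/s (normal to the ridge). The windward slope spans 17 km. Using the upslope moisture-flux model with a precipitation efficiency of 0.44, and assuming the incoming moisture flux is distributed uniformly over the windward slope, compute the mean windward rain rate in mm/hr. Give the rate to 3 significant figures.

R ≈ 81.3 mm/hr

Incoming column moisture flux per unit ridge length: F = V × PW = 15.7 × 55.6 = 872.92 mm·m/s.
Spread over the 17 km slope with efficiency ε = 0.44: R = ε·F/W = 0.44 × 872.92 / 17000 m = 2.259e-02 mm/s.
R = 2.259e-02 × 3600 = 81.3 mm/hr.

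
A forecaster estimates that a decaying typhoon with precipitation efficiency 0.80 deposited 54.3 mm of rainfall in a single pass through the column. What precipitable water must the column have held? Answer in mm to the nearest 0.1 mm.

PW = rainfall / ε = 54.3 / 0.80 = 67.9 mm.

PW ≈ 67.9 mm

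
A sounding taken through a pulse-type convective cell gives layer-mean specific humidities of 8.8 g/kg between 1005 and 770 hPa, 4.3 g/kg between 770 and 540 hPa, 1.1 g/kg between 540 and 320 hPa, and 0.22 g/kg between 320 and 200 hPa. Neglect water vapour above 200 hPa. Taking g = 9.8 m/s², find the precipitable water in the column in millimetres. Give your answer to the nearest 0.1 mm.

Precipitable water is the column-integrated vapour mass per unit area: PW = (1/g) Σ q̄ Δp, with q in kg/kg and Δp in Pa (1 kg/m² of water = 1 mm).
Layer 1005–770 hPa: Δp = 235 hPa = 23500 Pa, q̄ = 0.0088 kg/kg → 0.0088 × 23500 / 9.8 = 21.10 mm
Layer 770–540 hPa: Δp = 230 hPa = 23000 Pa, q̄ = 0.0043 kg/kg → 0.0043 × 23000 / 9.8 = 10.09 mm
Layer 540–320 hPa: Δp = 220 hPa = 22000 Pa, q̄ = 0.0011 kg/kg → 0.0011 × 22000 / 9.8 = 2.47 mm
Layer 320–200 hPa: Δp = 120 hPa = 12000 Pa, q̄ = 0.00022 kg/kg → 0.00022 × 12000 / 9.8 = 0.27 mm
PW = 21.10 + 10.09 + 2.47 + 0.27 = 33.93 ≈ 33.9 mm.

PW ≈ 33.9 mm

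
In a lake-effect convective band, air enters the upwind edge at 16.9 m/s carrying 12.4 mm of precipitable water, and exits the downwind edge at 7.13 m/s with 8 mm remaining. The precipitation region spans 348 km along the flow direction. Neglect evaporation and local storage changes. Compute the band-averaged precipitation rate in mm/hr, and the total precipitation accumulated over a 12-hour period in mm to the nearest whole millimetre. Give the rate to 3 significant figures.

Column moisture flux per unit crosswind length is F = V × PW.
Inflow: F_in = 16.9 × 12.4 = 209.56 mm·m/s
Outflow: F_out = 7.13 × 8 = 57.04 mm·m/s
Steady-state rate R = (F_in − F_out)/L = (209.56 − 57.04) / 348000 m = 4.383e-04 mm/s.
R = 4.383e-04 × 3600 = 1.58 mm/hr.
Over 12 h: total = 1.58 × 12 = 18.96 ≈ 19 mm.

R ≈ 1.58 mm/hr; total ≈ 19 mm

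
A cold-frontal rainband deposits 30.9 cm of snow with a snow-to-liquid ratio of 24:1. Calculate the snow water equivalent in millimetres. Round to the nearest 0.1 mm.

SWE ≈ 12.9 mm

SWE = snow depth / ratio = 30.9 cm / 24 = 1.287 cm = 12.9 mm.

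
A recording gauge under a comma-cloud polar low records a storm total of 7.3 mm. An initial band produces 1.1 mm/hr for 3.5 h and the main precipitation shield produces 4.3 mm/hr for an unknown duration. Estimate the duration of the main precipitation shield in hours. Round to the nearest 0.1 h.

Known phases: 1.1 × 3.5 = 3.85 mm.
Remaining depth = 7.3 − 3.85 = 3.45 mm.
Duration = 3.45 / 4.3 = 0.8 h.

duration ≈ 0.8 h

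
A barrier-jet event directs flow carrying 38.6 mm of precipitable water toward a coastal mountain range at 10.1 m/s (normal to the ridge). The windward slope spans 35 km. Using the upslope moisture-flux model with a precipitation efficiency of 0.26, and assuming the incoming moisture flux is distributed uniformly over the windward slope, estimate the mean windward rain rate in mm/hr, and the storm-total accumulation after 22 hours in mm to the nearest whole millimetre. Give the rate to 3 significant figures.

R ≈ 10.4 mm/hr; total ≈ 229 mm

Incoming column moisture flux per unit ridge length: F = V × PW = 10.1 × 38.6 = 389.86 mm·m/s.
Spread over the 35 km slope with efficiency ε = 0.26: R = ε·F/W = 0.26 × 389.86 / 35000 m = 2.896e-03 mm/s.
R = 2.896e-03 × 3600 = 10.4 mm/hr.
Over 22 h: total = 10.4 × 22 = 228.8 ≈ 229 mm.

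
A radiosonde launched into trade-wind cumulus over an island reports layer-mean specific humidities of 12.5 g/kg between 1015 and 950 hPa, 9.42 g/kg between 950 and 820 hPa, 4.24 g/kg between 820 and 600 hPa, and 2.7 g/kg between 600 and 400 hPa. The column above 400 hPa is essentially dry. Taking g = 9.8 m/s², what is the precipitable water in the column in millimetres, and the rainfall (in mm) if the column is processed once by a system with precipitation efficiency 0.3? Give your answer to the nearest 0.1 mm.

PW ≈ 35.8 mm; rainfall ≈ 10.7 mm

Precipitable water is the column-integrated vapour mass per unit area: PW = (1/g) Σ q̄ Δp, with q in kg/kg and Δp in Pa (1 kg/m² of water = 1 mm).
Layer 1015–950 hPa: Δp = 65 hPa = 6500 Pa, q̄ = 0.0125 kg/kg → 0.0125 × 6500 / 9.8 = 8.29 mm
Layer 950–820 hPa: Δp = 130 hPa = 13000 Pa, q̄ = 0.00942 kg/kg → 0.00942 × 13000 / 9.8 = 12.50 mm
Layer 820–600 hPa: Δp = 220 hPa = 22000 Pa, q̄ = 0.00424 kg/kg → 0.00424 × 22000 / 9.8 = 9.52 mm
Layer 600–400 hPa: Δp = 200 hPa = 20000 Pa, q̄ = 0.0027 kg/kg → 0.0027 × 20000 / 9.8 = 5.51 mm
PW = 8.29 + 12.50 + 9.52 + 5.51 = 35.82 ≈ 35.8 mm.
Rainfall = ε × PW = 0.3 × 35.8 = 10.7 mm.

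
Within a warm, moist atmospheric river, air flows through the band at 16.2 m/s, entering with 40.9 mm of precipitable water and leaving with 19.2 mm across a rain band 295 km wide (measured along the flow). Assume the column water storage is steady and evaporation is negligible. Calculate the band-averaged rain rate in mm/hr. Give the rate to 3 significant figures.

R ≈ 4.29 mm/hr

Column moisture flux per unit crosswind length is F = V × PW.
Inflow: F_in = 16.2 × 40.9 = 662.58 mm·m/s
Outflow: F_out = 16.2 × 19.2 = 311.04 mm·m/s
Steady-state rate R = (F_in − F_out)/L = (662.58 − 311.04) / 295000 m = 1.192e-03 mm/s.
R = 1.192e-03 × 3600 = 4.29 mm/hr.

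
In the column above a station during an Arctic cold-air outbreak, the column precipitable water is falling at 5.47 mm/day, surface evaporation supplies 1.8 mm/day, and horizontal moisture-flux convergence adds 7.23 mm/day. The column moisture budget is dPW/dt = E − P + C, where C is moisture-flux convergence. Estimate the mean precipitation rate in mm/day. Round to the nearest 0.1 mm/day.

dPW/dt = -5.47 mm/day.
P = E + C − dPW/dt = 1.8 + (7.23) − (-5.47) = 14.5 mm/day.

P ≈ 14.5 mm/day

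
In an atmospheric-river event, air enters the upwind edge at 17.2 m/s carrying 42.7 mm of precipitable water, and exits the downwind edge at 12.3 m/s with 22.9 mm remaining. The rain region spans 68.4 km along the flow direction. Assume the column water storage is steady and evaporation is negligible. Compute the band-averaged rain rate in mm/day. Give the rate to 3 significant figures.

Column moisture flux per unit crosswind length is F = V × PW.
Inflow: F_in = 17.2 × 42.7 = 734.44 mm·m/s
Outflow: F_out = 12.3 × 22.9 = 281.67 mm·m/s
Steady-state rate R = (F_in − F_out)/L = (734.44 − 281.67) / 68400 m = 6.619e-03 mm/s.
R = 6.619e-03 × 3600 × 24 = 572 mm/day.

R ≈ 572 mm/day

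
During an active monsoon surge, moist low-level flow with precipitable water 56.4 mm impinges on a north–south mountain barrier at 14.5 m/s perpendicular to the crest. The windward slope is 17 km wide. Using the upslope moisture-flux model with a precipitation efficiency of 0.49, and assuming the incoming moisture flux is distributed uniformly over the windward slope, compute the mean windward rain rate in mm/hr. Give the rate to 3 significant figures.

Incoming column moisture flux per unit ridge length: F = V × PW = 14.5 × 56.4 = 817.8 mm·m/s.
Spread over the 17 km slope with efficiency ε = 0.49: R = ε·F/W = 0.49 × 817.8 / 17000 m = 2.357e-02 mm/s.
R = 2.357e-02 × 3600 = 84.9 mm/hr.

R ≈ 84.9 mm/hr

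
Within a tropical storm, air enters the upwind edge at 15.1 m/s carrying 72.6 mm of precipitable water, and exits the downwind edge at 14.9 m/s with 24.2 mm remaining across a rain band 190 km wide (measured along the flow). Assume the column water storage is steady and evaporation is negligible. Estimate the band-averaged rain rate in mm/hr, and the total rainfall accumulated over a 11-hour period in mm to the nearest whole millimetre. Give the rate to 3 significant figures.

Column moisture flux per unit crosswind length is F = V × PW.
Inflow: F_in = 15.1 × 72.6 = 1096.26 mm·m/s
Outflow: F_out = 14.9 × 24.2 = 360.58 mm·m/s
Steady-state rate R = (F_in − F_out)/L = (1096.26 − 360.58) / 190000 m = 3.872e-03 mm/s.
R = 3.872e-03 × 3600 = 13.9 mm/hr.
Over 11 h: total = 13.9 × 11 = 152.9 ≈ 153 mm.

R ≈ 13.9 mm/hr; total ≈ 153 mm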